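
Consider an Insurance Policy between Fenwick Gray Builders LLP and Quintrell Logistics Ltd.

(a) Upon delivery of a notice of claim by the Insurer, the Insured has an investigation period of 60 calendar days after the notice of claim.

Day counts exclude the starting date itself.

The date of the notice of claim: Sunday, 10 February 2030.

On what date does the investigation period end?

The last day of the investigation period: 60 calendar days after 10 February 2030 is 11 April 2030.

11 April 2030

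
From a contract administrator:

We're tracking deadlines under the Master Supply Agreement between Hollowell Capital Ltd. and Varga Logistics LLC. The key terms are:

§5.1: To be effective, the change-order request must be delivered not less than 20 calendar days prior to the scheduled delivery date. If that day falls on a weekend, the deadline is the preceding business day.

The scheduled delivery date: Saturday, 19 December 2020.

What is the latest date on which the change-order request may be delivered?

27 November 2020

19 December 2020 minus 20 days is 29 November 2020. That is a Sunday, so the deadline moves back to Friday, 27 November 2020.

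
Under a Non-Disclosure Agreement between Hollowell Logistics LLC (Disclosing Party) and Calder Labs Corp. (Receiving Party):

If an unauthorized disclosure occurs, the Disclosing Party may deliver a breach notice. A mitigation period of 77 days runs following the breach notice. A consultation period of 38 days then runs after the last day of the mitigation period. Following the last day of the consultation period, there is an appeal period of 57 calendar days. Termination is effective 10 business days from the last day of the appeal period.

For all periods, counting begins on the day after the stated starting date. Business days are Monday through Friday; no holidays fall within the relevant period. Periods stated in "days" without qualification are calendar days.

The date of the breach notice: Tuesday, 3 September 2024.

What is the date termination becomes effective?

7 March 2025

Adding 77 calendar days to 3 September 2024 gives 19 November 2024, which is the last day of the mitigation period.
Adding 38 calendar days to 19 November 2024 gives 27 December 2024, which is the last day of the consultation period.
The last day of the appeal period: 27 December 2024 + 57 days = 22 February 2025.
From Saturday, 22 February 2025, 10 business days (Feb 24, Feb 25, Feb 26, Feb 27, Feb 28, Mar 3, Mar 4, Mar 5, Mar 6, Mar 7, skipping weekends) brings us to Friday, 7 March 2025, which is the date termination becomes effective.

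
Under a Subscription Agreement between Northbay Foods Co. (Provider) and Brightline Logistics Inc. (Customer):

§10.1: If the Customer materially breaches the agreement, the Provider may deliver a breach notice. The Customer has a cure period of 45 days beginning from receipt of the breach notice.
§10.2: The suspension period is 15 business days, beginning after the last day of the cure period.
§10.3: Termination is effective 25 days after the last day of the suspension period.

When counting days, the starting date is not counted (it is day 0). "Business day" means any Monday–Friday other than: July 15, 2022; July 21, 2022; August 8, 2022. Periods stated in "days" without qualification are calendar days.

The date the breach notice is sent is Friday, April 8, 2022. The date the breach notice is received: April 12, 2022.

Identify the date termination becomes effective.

The last day of the cure period: 45 calendar days after April 12, 2022 is May 27, 2022.
The last day of the suspension period: 15 business days after Friday, May 27, 2022, skipping weekends — May 30, May 31, Jun 1, Jun 2, …, Jun 15, Jun 16, Jun 17 — lands on Friday, June 17, 2022.
The date termination becomes effective: June 17, 2022 + 25 days = July 12, 2022.

July 12, 2022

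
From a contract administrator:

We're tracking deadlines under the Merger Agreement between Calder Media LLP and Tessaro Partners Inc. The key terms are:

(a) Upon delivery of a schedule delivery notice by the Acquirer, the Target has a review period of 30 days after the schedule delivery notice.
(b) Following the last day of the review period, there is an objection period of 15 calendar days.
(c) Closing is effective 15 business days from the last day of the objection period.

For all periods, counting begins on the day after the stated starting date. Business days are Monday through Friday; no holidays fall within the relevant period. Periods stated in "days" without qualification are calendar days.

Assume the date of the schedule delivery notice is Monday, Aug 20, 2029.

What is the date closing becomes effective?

The last day of the review period: 30 calendar days after Aug 20, 2029 is Sep 19, 2029.
The last day of the objection period: Sep 19, 2029 + 15 days = Oct 4, 2029.
The date closing becomes effective: counting 15 business days from Thursday, Oct 4, 2029 (Oct 5, Oct 8, Oct 9, Oct 10, …, Oct 23, Oct 24, Oct 25, skipping weekends) reaches Thursday, Oct 25, 2029.

Oct 25, 2029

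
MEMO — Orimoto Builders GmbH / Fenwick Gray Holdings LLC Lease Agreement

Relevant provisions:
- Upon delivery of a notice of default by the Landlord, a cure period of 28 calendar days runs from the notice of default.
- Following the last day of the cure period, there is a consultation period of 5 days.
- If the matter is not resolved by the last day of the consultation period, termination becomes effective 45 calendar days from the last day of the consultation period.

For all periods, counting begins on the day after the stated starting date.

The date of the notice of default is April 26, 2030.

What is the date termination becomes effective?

The last day of the cure period: April 26, 2030 + 28 days = May 24, 2030.
The last day of the consultation period: May 24, 2030 + 5 days = May 29, 2030.
The date termination becomes effective: May 29, 2030 + 45 days = July 13, 2030.

July 13, 2030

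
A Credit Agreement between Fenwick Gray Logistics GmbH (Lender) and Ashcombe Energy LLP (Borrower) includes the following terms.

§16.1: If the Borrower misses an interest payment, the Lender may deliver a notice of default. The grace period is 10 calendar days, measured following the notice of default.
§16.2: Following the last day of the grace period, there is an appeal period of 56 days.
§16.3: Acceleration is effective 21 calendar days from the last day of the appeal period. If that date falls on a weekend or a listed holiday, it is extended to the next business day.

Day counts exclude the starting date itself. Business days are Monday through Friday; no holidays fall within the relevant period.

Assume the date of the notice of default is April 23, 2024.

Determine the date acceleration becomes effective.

The last day of the grace period: April 23, 2024 + 10 days = May 3, 2024.
Adding 56 calendar days to May 3, 2024 gives June 28, 2024, which is the last day of the appeal period.
Adding 21 calendar days to June 28, 2024 gives July 19, 2024, which is the date acceleration becomes effective. July 19, 2024 is a Friday, so no roll-forward applies.

July 19, 2024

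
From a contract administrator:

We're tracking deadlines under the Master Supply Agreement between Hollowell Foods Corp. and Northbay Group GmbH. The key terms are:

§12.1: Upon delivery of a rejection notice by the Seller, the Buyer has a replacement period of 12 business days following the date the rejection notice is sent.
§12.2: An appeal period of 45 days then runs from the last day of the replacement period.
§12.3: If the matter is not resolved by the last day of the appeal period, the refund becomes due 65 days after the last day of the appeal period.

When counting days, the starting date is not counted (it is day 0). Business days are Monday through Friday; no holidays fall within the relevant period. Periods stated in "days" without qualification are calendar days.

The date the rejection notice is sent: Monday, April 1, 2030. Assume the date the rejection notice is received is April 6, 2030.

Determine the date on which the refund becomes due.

August 5, 2030

From Monday, April 1, 2030, 12 business days (Apr 2, Apr 3, Apr 4, Apr 5, …, Apr 15, Apr 16, Apr 17, skipping weekends) brings us to Wednesday, April 17, 2030, which is the last day of the replacement period.
The last day of the appeal period: 45 calendar days after April 17, 2030 is June 1, 2030.
The date on which the refund becomes due: June 1, 2030 + 65 days = August 5, 2030.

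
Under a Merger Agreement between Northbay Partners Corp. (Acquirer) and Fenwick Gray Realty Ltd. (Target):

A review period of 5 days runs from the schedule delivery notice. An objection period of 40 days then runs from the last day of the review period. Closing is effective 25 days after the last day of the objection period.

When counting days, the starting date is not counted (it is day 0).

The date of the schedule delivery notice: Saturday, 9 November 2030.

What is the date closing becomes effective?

18 January 2031

Adding 5 calendar days to 9 November 2030 gives 14 November 2030, which is the last day of the review period.
Adding 40 calendar days to 14 November 2030 gives 24 December 2030, which is the last day of the objection period.
The date closing becomes effective: 24 December 2030 + 25 days = 18 January 2031.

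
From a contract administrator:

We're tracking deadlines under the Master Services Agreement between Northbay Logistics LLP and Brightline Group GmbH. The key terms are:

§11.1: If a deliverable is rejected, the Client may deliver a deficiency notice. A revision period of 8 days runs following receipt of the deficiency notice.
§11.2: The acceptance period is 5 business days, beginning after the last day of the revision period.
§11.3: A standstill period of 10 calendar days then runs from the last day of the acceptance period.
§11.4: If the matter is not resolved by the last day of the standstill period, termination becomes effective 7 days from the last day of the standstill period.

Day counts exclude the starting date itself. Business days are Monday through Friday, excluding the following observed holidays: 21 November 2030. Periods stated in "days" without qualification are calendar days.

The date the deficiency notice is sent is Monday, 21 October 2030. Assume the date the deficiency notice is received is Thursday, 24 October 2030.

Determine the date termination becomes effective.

25 November 2030

The last day of the revision period: 24 October 2030 + 8 days = 1 November 2030.
The last day of the acceptance period: 5 business days after Friday, 1 November 2030, skipping weekends — Nov 4, Nov 5, Nov 6, Nov 7, Nov 8 — lands on Friday, 8 November 2030.
Adding 10 calendar days to 8 November 2030 gives 18 November 2030, which is the last day of the standstill period.
The date termination becomes effective: 18 November 2030 + 7 days = 25 November 2030.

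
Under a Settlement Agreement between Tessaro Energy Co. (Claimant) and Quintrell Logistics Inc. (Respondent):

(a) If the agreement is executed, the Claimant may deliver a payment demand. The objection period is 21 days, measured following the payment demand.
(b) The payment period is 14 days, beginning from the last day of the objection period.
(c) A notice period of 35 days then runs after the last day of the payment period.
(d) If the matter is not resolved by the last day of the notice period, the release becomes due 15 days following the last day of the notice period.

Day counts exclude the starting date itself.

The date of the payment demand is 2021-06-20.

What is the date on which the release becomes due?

2021-09-13

Adding 21 calendar days to 2021-06-20 gives 2021-07-11, which is the last day of the objection period.
Adding 14 calendar days to 2021-07-11 gives 2021-07-25, which is the last day of the payment period.
Adding 35 calendar days to 2021-07-25 gives 2021-08-29, which is the last day of the notice period.
Adding 15 calendar days to 2021-08-29 gives 2021-09-13, which is the date on which the release becomes due.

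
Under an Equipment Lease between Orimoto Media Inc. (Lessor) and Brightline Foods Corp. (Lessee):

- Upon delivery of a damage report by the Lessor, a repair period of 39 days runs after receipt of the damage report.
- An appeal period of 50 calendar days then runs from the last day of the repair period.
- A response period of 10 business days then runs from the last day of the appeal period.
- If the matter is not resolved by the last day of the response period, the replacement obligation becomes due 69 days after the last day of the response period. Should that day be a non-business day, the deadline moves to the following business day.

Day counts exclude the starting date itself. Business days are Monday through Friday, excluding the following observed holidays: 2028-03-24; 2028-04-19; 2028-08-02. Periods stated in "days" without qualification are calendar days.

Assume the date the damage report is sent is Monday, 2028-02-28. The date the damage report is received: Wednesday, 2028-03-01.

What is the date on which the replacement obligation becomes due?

2028-08-21

Adding 39 calendar days to 2028-03-01 gives 2028-04-09, which is the last day of the repair period.
Adding 50 calendar days to 2028-04-09 gives 2028-05-29, which is the last day of the appeal period.
From Monday, 2028-05-29, 10 business days (May 30, May 31, Jun 1, Jun 2, Jun 5, Jun 6, Jun 7, Jun 8, Jun 9, Jun 12, skipping weekends) brings us to Monday, 2028-06-12, which is the last day of the response period.
The date on which the replacement obligation becomes due: 69 calendar days after 2028-06-12 is 2028-08-20. That falls on a Sunday, so it rolls to the next business day, Monday, 2028-08-21.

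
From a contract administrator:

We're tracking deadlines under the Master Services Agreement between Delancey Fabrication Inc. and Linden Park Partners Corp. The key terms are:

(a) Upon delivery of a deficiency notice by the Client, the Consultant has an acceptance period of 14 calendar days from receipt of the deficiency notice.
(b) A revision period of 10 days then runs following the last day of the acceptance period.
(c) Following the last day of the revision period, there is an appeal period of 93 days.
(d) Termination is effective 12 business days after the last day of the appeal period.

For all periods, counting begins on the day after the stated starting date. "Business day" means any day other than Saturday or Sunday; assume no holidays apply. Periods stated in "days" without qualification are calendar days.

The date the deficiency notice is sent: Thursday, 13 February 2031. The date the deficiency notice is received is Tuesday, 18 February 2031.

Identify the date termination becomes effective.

Adding 14 calendar days to 18 February 2031 gives 4 March 2031, which is the last day of the acceptance period.
Adding 10 calendar days to 4 March 2031 gives 14 March 2031, which is the last day of the revision period.
Adding 93 calendar days to 14 March 2031 gives 15 June 2031, which is the last day of the appeal period.
The date termination becomes effective: 12 business days after Sunday, 15 June 2031, skipping weekends — Jun 16, Jun 17, Jun 18, Jun 19, …, Jun 27, Jun 30, Jul 1 — lands on Tuesday, 1 July 2031.

1 July 2031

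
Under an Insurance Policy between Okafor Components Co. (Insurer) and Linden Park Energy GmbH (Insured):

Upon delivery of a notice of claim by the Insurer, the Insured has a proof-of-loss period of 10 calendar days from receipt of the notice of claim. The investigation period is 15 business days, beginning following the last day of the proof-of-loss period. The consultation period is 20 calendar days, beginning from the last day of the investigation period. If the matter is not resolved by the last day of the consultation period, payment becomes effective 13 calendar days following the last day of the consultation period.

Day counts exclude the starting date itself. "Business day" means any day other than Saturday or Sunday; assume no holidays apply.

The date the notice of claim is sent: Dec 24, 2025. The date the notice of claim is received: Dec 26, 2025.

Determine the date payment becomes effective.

Adding 10 calendar days to Dec 26, 2025 gives Jan 5, 2026, which is the last day of the proof-of-loss period.
From Monday, Jan 5, 2026, 15 business days (Jan 6, Jan 7, Jan 8, Jan 9, …, Jan 22, Jan 23, Jan 26, skipping weekends) brings us to Monday, Jan 26, 2026, which is the last day of the investigation period.
Adding 20 calendar days to Jan 26, 2026 gives Feb 15, 2026, which is the last day of the consultation period.
The date payment becomes effective: Feb 15, 2026 + 13 days = Feb 28, 2026.

Feb 28, 2026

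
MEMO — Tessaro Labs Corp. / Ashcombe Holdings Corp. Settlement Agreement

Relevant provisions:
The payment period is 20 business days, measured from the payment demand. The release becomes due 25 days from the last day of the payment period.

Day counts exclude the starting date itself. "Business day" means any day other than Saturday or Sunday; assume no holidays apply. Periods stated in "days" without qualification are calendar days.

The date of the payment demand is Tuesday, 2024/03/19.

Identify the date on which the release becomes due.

2024/05/11

The last day of the payment period: 20 business days after Tuesday, 2024/03/19, skipping weekends — Mar 20, Mar 21, Mar 22, Mar 25, …, Apr 12, Apr 15, Apr 16 — lands on Tuesday, 2024/04/16.
The date on which the release becomes due: 25 calendar days after 2024/04/16 is 2024/05/11.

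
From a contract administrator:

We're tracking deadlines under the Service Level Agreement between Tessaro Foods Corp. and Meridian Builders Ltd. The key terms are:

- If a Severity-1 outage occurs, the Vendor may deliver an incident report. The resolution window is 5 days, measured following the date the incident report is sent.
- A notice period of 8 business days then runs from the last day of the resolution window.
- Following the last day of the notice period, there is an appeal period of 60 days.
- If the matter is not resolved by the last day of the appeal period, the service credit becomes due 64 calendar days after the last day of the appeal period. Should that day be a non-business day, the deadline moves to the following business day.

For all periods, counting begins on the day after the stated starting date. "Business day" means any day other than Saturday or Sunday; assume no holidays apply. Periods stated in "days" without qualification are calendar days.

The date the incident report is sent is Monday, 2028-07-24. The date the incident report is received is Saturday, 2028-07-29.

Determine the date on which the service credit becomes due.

2028-12-11

The last day of the resolution window: 5 calendar days after 2028-07-24 is 2028-07-29.
The last day of the notice period: 8 business days after Saturday, 2028-07-29, skipping weekends — Jul 31, Aug 1, Aug 2, Aug 3, Aug 4, Aug 7, Aug 8, Aug 9 — lands on Wednesday, 2028-08-09.
The last day of the appeal period: 2028-08-09 + 60 days = 2028-10-08.
The date on which the service credit becomes due: 64 calendar days after 2028-10-08 is 2028-12-11. 2028-12-11 is a Monday, so no roll-forward applies.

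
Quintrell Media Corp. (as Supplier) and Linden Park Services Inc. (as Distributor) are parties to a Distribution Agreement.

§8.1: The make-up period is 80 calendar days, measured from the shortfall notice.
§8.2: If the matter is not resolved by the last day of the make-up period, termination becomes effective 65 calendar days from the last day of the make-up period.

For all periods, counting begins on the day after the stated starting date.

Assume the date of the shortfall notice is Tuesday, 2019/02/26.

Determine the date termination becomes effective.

The last day of the make-up period: 2019/02/26 + 80 days = 2019/05/17.
The date termination becomes effective: 65 calendar days after 2019/05/17 is 2019/07/21.

2019/07/21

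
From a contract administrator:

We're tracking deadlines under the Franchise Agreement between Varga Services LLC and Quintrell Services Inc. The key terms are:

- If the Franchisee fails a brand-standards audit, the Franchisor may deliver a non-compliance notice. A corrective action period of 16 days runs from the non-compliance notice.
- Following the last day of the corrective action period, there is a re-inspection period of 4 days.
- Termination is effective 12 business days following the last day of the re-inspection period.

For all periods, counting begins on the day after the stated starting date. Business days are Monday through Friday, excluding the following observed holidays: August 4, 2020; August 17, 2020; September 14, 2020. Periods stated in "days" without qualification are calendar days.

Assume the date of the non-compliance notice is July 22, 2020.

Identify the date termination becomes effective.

August 28, 2020

The last day of the corrective action period: 16 calendar days after July 22, 2020 is August 7, 2020.
The last day of the re-inspection period: August 7, 2020 + 4 days = August 11, 2020.
The date termination becomes effective: 12 business days after Tuesday, August 11, 2020, skipping weekends and the listed holiday on Aug 17 — Aug 12, Aug 13, Aug 14, Aug 18, …, Aug 26, Aug 27, Aug 28 — lands on Friday, August 28, 2020.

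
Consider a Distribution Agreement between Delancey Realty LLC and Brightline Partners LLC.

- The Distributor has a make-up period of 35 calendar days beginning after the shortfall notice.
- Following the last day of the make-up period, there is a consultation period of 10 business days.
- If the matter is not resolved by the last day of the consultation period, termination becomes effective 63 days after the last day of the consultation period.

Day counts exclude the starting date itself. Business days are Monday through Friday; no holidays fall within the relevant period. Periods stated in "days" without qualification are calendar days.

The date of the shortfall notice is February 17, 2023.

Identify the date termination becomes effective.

June 9, 2023

The last day of the make-up period: 35 calendar days after February 17, 2023 is March 24, 2023.
From Friday, March 24, 2023, 10 business days (Mar 27, Mar 28, Mar 29, Mar 30, Mar 31, Apr 3, Apr 4, Apr 5, Apr 6, Apr 7, skipping weekends) brings us to Friday, April 7, 2023, which is the last day of the consultation period.
The date termination becomes effective: 63 calendar days after April 7, 2023 is June 9, 2023.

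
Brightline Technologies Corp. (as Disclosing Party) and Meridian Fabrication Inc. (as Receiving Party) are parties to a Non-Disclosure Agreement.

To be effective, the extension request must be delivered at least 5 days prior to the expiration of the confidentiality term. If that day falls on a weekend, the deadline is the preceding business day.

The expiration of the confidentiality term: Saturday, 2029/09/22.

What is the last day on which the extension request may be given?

Counting back 5 calendar days from 2029/09/22 gives 2029/09/17. That is a Monday, so no adjustment is needed.

2029/09/17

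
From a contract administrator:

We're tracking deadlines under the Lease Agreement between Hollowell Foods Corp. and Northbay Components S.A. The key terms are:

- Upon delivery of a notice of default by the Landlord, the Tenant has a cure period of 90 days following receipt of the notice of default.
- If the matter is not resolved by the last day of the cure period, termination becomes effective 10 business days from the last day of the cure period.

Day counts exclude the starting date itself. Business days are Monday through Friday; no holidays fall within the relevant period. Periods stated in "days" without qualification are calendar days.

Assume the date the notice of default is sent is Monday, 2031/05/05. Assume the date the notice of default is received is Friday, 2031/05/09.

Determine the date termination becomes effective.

The last day of the cure period: 2031/05/09 + 90 days = 2031/08/07.
The date termination becomes effective: counting 10 business days from Thursday, 2031/08/07 (Aug 8, Aug 11, Aug 12, Aug 13, Aug 14, Aug 15, Aug 18, Aug 19, Aug 20, Aug 21, skipping weekends) reaches Thursday, 2031/08/21.

2031/08/21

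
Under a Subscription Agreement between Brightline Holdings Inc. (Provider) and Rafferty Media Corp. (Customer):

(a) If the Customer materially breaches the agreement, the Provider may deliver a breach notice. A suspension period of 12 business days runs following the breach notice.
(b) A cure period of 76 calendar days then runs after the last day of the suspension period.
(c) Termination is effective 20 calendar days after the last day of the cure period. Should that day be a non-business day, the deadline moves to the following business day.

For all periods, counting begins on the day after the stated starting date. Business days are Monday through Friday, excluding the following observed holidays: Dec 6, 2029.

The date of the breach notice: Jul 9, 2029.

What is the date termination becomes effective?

The last day of the suspension period: 12 business days after Monday, Jul 9, 2029, skipping weekends — Jul 10, Jul 11, Jul 12, Jul 13, …, Jul 23, Jul 24, Jul 25 — lands on Wednesday, Jul 25, 2029.
Adding 76 calendar days to Jul 25, 2029 gives Oct 9, 2029, which is the last day of the cure period.
The date termination becomes effective: Oct 9, 2029 + 20 days = Oct 29, 2029. Oct 29, 2029 is a Monday and is not a listed holiday, so no roll-forward applies.

Oct 29, 2029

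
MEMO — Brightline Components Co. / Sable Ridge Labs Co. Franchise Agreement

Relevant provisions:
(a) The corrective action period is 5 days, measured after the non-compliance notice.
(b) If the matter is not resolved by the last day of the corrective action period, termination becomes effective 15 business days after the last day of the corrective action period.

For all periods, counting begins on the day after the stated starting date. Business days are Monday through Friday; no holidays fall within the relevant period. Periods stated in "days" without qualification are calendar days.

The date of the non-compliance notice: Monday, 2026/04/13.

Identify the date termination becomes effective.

Adding 5 calendar days to 2026/04/13 gives 2026/04/18, which is the last day of the corrective action period.
The date termination becomes effective: counting 15 business days from Saturday, 2026/04/18 (Apr 20, Apr 21, Apr 22, Apr 23, …, May 6, May 7, May 8, skipping weekends) reaches Friday, 2026/05/08.

2026/05/08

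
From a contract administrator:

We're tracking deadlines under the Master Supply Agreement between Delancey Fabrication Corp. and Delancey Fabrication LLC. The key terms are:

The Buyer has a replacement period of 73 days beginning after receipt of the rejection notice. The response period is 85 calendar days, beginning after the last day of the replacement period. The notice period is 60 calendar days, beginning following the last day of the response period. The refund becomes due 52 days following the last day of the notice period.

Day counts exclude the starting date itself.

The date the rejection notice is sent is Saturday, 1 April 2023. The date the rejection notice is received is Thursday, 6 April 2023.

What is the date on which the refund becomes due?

1 January 2024

The last day of the replacement period: 73 calendar days after 6 April 2023 is 18 June 2023.
Adding 85 calendar days to 18 June 2023 gives 11 September 2023, which is the last day of the response period.
Adding 60 calendar days to 11 September 2023 gives 10 November 2023, which is the last day of the notice period.
The date on which the refund becomes due: 52 calendar days after 10 November 2023 is 1 January 2024.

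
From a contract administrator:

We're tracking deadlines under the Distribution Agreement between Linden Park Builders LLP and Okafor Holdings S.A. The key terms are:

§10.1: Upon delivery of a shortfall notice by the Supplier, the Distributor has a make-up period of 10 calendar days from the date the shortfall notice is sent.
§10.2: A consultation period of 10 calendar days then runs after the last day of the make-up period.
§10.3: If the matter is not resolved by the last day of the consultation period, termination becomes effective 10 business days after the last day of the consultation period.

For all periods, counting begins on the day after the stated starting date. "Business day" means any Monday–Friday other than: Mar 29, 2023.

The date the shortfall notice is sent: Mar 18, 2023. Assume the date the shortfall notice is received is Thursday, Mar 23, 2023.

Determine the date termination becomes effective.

Adding 10 calendar days to Mar 18, 2023 gives Mar 28, 2023, which is the last day of the make-up period.
The last day of the consultation period: 10 calendar days after Mar 28, 2023 is Apr 7, 2023.
From Friday, Apr 7, 2023, 10 business days (Apr 10, Apr 11, Apr 12, Apr 13, Apr 14, Apr 17, Apr 18, Apr 19, Apr 20, Apr 21, skipping weekends) brings us to Friday, Apr 21, 2023, which is the date termination becomes effective.

Apr 21, 2023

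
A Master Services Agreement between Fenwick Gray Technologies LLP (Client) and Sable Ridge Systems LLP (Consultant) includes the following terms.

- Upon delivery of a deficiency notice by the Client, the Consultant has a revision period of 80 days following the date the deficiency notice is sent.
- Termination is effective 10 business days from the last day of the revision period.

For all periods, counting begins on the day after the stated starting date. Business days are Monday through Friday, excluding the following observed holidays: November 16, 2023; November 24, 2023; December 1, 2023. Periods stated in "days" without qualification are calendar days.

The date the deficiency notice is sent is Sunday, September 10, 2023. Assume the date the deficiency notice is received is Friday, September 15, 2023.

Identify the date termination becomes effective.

The last day of the revision period: 80 calendar days after September 10, 2023 is November 29, 2023.
The date termination becomes effective: counting 10 business days from Wednesday, November 29, 2023 (Nov 30, Dec 4, Dec 5, Dec 6, Dec 7, Dec 8, Dec 11, Dec 12, Dec 13, Dec 14, skipping weekends and the listed holiday on Dec 1) reaches Thursday, December 14, 2023.

December 14, 2023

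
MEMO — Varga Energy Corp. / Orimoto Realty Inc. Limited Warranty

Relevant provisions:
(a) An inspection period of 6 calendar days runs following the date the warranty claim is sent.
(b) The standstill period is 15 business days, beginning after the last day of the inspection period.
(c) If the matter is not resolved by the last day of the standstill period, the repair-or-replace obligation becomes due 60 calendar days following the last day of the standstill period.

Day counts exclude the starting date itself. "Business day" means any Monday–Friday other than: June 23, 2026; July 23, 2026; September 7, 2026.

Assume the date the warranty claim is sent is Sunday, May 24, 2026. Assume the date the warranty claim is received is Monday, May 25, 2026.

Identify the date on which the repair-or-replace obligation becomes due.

The last day of the inspection period: 6 calendar days after May 24, 2026 is May 30, 2026.
The last day of the standstill period: 15 business days after Saturday, May 30, 2026, skipping weekends — Jun 1, Jun 2, Jun 3, Jun 4, …, Jun 17, Jun 18, Jun 19 — lands on Friday, June 19, 2026.
The date on which the repair-or-replace obligation becomes due: June 19, 2026 + 60 days = August 18, 2026.

August 18, 2026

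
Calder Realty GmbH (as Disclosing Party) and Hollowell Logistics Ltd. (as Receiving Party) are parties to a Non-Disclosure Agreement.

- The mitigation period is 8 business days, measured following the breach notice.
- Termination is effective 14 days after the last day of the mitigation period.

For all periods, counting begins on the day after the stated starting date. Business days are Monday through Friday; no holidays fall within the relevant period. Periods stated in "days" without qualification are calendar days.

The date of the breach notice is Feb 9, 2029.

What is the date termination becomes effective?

From Friday, Feb 9, 2029, 8 business days (Feb 12, Feb 13, Feb 14, Feb 15, Feb 16, Feb 19, Feb 20, Feb 21, skipping weekends) brings us to Wednesday, Feb 21, 2029, which is the last day of the mitigation period.
The date termination becomes effective: Feb 21, 2029 + 14 days = Mar 7, 2029.

Mar 7, 2029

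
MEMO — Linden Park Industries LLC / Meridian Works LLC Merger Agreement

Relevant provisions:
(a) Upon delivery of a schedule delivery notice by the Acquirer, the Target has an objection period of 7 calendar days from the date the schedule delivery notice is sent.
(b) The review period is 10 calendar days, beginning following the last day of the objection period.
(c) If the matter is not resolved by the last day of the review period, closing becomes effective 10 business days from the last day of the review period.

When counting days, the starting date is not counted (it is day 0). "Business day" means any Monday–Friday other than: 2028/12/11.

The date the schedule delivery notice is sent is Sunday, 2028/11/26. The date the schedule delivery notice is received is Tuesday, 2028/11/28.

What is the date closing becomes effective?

2028/12/27

The last day of the objection period: 2028/11/26 + 7 days = 2028/12/03.
The last day of the review period: 2028/12/03 + 10 days = 2028/12/13.
From Wednesday, 2028/12/13, 10 business days (Dec 14, Dec 15, Dec 18, Dec 19, Dec 20, Dec 21, Dec 22, Dec 25, Dec 26, Dec 27, skipping weekends) brings us to Wednesday, 2028/12/27, which is the date closing becomes effective.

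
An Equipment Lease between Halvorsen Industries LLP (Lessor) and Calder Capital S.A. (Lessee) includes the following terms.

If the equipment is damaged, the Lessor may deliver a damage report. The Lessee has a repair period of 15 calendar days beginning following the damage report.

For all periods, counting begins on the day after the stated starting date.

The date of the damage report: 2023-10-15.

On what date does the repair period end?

The last day of the repair period: 15 calendar days after 2023-10-15 is 2023-10-30.

2023-10-30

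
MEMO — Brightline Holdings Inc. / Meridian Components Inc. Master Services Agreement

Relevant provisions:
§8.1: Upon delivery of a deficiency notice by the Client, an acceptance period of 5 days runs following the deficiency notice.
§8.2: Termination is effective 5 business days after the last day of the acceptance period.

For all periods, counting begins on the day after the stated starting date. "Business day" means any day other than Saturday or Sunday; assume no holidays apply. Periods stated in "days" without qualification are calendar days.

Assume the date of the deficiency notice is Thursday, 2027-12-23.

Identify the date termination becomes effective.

2028-01-04

The last day of the acceptance period: 2027-12-23 + 5 days = 2027-12-28.
The date termination becomes effective: counting 5 business days from Tuesday, 2027-12-28 (Dec 29, Dec 30, Dec 31, Jan 3, Jan 4, skipping weekends) reaches Tuesday, 2028-01-04.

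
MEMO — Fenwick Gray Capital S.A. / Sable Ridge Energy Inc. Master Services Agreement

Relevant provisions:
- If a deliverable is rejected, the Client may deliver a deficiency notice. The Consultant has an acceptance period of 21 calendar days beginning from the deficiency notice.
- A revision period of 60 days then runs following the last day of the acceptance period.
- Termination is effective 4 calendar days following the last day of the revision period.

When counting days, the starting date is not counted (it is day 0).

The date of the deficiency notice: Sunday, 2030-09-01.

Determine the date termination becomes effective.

2030-11-25

The last day of the acceptance period: 21 calendar days after 2030-09-01 is 2030-09-22.
Adding 60 calendar days to 2030-09-22 gives 2030-11-21, which is the last day of the revision period.
The date termination becomes effective: 4 calendar days after 2030-11-21 is 2030-11-25.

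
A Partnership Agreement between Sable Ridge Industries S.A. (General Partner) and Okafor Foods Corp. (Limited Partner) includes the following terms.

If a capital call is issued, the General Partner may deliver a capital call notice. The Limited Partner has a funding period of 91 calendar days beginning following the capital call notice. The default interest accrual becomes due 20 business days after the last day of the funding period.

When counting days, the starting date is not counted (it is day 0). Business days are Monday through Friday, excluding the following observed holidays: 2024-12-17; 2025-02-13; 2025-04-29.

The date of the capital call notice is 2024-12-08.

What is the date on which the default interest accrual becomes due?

Adding 91 calendar days to 2024-12-08 gives 2025-03-09, which is the last day of the funding period.
The date on which the default interest accrual becomes due: counting 20 business days from Sunday, 2025-03-09 (Mar 10, Mar 11, Mar 12, Mar 13, …, Apr 2, Apr 3, Apr 4, skipping weekends) reaches Friday, 2025-04-04.

2025-04-04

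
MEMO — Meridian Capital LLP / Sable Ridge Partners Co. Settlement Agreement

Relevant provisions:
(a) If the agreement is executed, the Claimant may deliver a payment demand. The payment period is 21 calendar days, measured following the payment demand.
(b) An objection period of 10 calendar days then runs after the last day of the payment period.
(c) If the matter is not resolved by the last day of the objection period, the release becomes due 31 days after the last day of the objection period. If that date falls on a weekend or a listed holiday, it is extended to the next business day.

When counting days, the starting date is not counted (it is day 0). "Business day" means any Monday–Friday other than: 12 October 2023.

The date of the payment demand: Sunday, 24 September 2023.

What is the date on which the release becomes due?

27 November 2023

The last day of the payment period: 24 September 2023 + 21 days = 15 October 2023.
Adding 10 calendar days to 15 October 2023 gives 25 October 2023, which is the last day of the objection period.
Adding 31 calendar days to 25 October 2023 gives 25 November 2023, which is the date on which the release becomes due. That falls on a Saturday, so it rolls to the next business day, Monday, 27 November 2023.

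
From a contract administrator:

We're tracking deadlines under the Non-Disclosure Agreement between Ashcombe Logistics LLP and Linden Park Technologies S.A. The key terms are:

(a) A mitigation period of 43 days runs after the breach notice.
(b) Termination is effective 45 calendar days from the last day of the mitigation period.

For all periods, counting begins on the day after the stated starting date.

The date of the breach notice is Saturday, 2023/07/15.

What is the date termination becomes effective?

2023/10/11

The last day of the mitigation period: 2023/07/15 + 43 days = 2023/08/27.
Adding 45 calendar days to 2023/08/27 gives 2023/10/11, which is the date termination becomes effective.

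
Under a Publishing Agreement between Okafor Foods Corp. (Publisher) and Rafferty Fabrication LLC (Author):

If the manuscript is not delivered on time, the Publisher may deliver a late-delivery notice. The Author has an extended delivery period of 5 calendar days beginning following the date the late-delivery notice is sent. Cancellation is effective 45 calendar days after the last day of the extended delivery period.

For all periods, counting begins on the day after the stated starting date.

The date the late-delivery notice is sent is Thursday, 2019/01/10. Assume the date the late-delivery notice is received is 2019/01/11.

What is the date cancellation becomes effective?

Adding 5 calendar days to 2019/01/10 gives 2019/01/15, which is the last day of the extended delivery period.
The date cancellation becomes effective: 2019/01/15 + 45 days = 2019/03/01.

2019/03/01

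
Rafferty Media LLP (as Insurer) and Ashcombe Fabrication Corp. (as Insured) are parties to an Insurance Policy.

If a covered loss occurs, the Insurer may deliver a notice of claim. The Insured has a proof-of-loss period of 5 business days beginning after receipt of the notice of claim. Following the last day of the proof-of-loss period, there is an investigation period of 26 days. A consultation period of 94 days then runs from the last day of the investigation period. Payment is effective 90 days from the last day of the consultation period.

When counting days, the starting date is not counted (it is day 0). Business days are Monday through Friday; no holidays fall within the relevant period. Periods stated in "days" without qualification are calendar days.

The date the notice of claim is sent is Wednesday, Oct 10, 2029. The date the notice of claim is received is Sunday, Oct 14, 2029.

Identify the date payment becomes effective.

The last day of the proof-of-loss period: counting 5 business days from Sunday, Oct 14, 2029 (Oct 15, Oct 16, Oct 17, Oct 18, Oct 19, skipping weekends) reaches Friday, Oct 19, 2029.
Adding 26 calendar days to Oct 19, 2029 gives Nov 14, 2029, which is the last day of the investigation period.
Adding 94 calendar days to Nov 14, 2029 gives Feb 16, 2030, which is the last day of the consultation period.
The date payment becomes effective: 90 calendar days after Feb 16, 2030 is May 17, 2030.

May 17, 2030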